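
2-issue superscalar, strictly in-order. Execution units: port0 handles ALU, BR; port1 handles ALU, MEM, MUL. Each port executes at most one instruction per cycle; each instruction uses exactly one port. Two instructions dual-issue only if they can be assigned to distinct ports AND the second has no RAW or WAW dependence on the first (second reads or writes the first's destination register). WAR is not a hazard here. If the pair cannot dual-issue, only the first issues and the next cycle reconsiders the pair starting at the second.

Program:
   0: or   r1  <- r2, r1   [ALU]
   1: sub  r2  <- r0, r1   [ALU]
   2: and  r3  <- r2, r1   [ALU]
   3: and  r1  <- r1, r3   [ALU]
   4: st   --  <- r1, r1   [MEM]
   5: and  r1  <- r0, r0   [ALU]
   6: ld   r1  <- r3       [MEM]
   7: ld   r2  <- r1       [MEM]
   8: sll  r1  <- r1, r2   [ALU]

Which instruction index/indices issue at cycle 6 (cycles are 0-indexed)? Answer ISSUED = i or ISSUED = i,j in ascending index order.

c0: i0 or  RAW r1
c1: i1 sub  RAW r2
c2: i2 and  RAW r3
c3: i3 and  RAW r1
c4: i4+i5 st;and  2-wide
c5: i6 ld  no-port MEM/MEM
c6: i7 ld  RAW r2
c7: i8 sll  tail

ISSUED = 7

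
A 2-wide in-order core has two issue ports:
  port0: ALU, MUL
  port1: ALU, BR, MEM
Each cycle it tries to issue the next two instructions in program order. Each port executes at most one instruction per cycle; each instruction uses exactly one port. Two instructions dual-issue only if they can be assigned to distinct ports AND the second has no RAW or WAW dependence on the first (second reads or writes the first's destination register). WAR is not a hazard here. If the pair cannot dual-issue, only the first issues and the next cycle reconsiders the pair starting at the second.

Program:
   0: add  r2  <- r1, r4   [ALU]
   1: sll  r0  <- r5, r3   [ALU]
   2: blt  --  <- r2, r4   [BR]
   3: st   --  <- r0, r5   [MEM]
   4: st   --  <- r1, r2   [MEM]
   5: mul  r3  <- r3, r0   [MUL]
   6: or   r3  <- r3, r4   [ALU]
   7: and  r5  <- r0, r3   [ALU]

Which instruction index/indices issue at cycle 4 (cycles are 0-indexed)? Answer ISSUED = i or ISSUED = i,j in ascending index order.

t=0 i0,i1:add.ALU+sll.ALU ; dual
t=1 i2:blt.BR ; no-port BR/MEM
t=2 i3:st.MEM ; no-port MEM/MEM
t=3 i4,i5:st.MEM+mul.MUL ; dual
t=4 i6:or.ALU ; RAW r3
t=5 i7:and.ALU ; tail

ISSUED = 6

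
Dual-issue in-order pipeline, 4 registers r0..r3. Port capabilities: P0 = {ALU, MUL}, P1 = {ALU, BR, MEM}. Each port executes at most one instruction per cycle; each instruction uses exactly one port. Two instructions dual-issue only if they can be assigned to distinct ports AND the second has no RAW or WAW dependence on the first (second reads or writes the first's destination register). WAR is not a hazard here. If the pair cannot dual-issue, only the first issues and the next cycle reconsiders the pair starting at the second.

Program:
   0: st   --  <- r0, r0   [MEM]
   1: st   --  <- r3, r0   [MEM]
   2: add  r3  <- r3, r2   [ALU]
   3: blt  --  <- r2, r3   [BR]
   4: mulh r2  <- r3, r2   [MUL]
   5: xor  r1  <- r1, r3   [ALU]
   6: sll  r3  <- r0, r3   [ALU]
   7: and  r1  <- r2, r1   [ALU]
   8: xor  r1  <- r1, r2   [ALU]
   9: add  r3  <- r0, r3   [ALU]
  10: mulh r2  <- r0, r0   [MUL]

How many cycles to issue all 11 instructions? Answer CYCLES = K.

CYCLES = 7

#0 head=0: st i0 no-port MEM/MEM
#1 head=1: st;add i1&i2 2-wide
#2 head=3: blt;mulh i3&i4 2-wide
#3 head=5: xor;sll i5&i6 2-wide
#4 head=7: and i7 RAW+WAW r1
#5 head=8: xor;add i8&i9 2-wide
#6 head=10: mulh i10 tail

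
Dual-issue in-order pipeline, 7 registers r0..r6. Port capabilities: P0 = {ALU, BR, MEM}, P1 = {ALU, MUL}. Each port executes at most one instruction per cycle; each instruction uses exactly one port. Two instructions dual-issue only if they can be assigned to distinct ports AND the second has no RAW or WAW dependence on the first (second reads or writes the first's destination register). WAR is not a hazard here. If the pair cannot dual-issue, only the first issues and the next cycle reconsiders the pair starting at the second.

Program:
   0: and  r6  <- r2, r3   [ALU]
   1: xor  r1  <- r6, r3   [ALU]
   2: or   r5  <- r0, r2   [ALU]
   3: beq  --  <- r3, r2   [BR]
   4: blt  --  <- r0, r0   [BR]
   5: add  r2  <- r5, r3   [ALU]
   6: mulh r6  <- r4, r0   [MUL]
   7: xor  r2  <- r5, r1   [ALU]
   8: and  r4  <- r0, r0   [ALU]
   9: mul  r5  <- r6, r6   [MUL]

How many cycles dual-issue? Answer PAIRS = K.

PAIRS = 4

c0: i0 and  RAW r6
c1: i1+i2 xor;or  2-wide
c2: i3 beq  no-port BR/BR
c3: i4+i5 blt;add  2-wide
c4: i6+i7 mulh;xor  2-wide
c5: i8+i9 and;mul  2-wide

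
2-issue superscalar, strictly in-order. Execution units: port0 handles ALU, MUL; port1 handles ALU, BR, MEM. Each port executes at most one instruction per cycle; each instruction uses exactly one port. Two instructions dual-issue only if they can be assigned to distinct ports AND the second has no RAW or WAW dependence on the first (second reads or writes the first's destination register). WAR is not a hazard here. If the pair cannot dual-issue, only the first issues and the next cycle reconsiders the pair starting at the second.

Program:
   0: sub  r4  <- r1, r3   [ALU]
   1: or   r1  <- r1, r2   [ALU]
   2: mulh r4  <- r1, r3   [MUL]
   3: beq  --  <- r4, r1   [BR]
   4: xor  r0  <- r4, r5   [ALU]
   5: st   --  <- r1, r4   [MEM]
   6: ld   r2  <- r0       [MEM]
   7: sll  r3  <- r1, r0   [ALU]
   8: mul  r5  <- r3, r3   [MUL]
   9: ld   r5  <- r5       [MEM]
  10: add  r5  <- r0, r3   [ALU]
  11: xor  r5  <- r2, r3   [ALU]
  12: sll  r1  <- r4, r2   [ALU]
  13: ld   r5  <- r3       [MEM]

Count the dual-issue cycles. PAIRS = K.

  cy0 -> i0/i1 (sub or) 2-wide
  cy1 -> i2 (mulh) RAW r4
  cy2 -> i3/i4 (beq xor) 2-wide
  cy3 -> i5 (st) no-port MEM/MEM
  cy4 -> i6/i7 (ld sll) 2-wide
  cy5 -> i8 (mul) RAW+WAW r5
  cy6 -> i9 (ld) WAW r5
  cy7 -> i10 (add) WAW r5
  cy8 -> i11/i12 (xor sll) 2-wide
  cy9 -> i13 (ld) tail

PAIRS = 4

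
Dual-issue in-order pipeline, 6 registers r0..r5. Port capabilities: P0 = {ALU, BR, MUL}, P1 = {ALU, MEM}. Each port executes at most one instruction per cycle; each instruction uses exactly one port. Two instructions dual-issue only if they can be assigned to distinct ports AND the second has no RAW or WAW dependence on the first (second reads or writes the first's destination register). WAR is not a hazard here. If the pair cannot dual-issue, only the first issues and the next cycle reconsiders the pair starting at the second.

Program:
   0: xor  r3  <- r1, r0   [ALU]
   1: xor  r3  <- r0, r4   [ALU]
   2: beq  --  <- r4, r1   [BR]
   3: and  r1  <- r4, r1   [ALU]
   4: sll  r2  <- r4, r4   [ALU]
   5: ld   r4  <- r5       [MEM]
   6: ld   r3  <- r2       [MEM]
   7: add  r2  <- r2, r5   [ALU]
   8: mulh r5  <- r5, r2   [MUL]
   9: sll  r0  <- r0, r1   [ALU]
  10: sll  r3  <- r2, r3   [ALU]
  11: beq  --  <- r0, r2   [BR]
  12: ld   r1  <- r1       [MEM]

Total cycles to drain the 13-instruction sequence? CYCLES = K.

  cy0 -> i0 (xor.ALU) WAW r3
  cy1 -> i1&i2 (xor.ALU beq.BR) pair
  cy2 -> i3&i4 (and.ALU sll.ALU) pair
  cy3 -> i5 (ld.MEM) no-port MEM/MEM
  cy4 -> i6&i7 (ld.MEM add.ALU) pair
  cy5 -> i8&i9 (mulh.MUL sll.ALU) pair
  cy6 -> i10&i11 (sll.ALU beq.BR) pair
  cy7 -> i12 (ld.MEM) tail

CYCLES = 8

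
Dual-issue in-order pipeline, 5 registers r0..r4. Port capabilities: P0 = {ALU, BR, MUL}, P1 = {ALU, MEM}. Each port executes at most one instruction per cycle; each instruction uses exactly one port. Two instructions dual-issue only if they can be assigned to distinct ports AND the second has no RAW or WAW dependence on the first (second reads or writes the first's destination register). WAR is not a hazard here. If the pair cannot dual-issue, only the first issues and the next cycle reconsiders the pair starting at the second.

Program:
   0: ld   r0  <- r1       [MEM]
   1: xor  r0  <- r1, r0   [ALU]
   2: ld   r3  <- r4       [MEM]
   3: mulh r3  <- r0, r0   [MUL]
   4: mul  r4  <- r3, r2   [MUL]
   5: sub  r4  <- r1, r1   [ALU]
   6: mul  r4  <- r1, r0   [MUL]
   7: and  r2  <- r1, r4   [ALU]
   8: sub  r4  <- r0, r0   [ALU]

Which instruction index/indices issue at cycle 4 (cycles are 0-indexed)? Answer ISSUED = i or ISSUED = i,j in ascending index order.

c0: i0 ld.MEM  RAW+WAW r0
c1: i1,i2 xor.ALU/ld.MEM  pair
c2: i3 mulh.MUL  no-port MUL/MUL
c3: i4 mul.MUL  WAW r4
c4: i5 sub.ALU  WAW r4
c5: i6 mul.MUL  RAW r4
c6: i7,i8 and.ALU/sub.ALU  pair

ISSUED = 5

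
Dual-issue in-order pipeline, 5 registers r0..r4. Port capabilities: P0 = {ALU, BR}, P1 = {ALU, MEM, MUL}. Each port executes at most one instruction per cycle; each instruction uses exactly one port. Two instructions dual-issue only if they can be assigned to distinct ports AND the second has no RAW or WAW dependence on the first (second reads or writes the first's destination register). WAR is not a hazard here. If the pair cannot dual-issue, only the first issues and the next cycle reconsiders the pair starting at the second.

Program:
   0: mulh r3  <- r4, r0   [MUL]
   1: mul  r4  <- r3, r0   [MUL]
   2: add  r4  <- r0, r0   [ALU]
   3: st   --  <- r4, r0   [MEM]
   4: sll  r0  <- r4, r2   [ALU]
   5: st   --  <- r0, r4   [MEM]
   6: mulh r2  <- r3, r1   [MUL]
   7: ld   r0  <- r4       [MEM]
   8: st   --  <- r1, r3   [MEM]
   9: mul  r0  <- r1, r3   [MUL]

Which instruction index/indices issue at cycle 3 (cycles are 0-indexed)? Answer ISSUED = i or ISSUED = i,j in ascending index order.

[0] i0  mulh.MUL  -- no-port MUL/MUL
[1] i1  mul.MUL  -- WAW r4
[2] i2  add.ALU  -- RAW r4
[3] i3/i4  st.MEM/sll.ALU  -- pair
[4] i5  st.MEM  -- no-port MEM/MUL
[5] i6  mulh.MUL  -- no-port MUL/MEM
[6] i7  ld.MEM  -- no-port MEM/MEM
[7] i8  st.MEM  -- no-port MEM/MUL
[8] i9  mul.MUL  -- tail

ISSUED = 3,4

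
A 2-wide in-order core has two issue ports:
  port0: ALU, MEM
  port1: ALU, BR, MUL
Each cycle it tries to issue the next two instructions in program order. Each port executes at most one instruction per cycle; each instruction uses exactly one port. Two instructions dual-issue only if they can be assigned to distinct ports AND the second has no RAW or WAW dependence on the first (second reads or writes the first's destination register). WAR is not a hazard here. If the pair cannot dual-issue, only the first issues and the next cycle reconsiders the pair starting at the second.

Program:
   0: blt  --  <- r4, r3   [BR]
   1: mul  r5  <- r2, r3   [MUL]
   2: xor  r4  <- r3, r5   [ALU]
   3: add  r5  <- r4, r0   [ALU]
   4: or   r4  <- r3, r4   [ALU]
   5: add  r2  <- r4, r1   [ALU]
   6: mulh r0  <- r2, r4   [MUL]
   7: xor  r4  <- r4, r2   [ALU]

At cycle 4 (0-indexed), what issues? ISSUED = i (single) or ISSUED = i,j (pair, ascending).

#0 head=0: blt.BR i0 no-port BR/MUL
#1 head=1: mul.MUL i1 RAW r5
#2 head=2: xor.ALU i2 RAW r4
#3 head=3: add.ALU+or.ALU i3+i4 dual
#4 head=5: add.ALU i5 RAW r2
#5 head=6: mulh.MUL+xor.ALU i6+i7 dual

ISSUED = 5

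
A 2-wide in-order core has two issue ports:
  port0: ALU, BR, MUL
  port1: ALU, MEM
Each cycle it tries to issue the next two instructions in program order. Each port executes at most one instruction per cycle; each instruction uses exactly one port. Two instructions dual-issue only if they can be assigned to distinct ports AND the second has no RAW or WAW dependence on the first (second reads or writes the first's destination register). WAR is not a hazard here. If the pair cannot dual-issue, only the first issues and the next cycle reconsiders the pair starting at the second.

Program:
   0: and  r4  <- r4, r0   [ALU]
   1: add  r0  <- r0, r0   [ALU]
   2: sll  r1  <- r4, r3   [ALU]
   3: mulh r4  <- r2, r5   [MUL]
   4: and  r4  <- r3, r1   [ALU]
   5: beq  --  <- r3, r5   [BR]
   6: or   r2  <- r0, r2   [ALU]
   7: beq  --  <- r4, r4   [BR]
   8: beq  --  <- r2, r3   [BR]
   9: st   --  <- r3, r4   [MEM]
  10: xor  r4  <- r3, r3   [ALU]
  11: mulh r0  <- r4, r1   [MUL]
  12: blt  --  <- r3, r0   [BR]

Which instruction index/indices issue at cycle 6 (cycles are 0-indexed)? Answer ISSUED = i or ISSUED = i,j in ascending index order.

ISSUED = 11

[0] i0,i1  and.ALU+add.ALU  -- 2-wide
[1] i2,i3  sll.ALU+mulh.MUL  -- 2-wide
[2] i4,i5  and.ALU+beq.BR  -- 2-wide
[3] i6,i7  or.ALU+beq.BR  -- 2-wide
[4] i8,i9  beq.BR+st.MEM  -- 2-wide
[5] i10  xor.ALU  -- RAW r4
[6] i11  mulh.MUL  -- no-port MUL/BR
[7] i12  blt.BR  -- tail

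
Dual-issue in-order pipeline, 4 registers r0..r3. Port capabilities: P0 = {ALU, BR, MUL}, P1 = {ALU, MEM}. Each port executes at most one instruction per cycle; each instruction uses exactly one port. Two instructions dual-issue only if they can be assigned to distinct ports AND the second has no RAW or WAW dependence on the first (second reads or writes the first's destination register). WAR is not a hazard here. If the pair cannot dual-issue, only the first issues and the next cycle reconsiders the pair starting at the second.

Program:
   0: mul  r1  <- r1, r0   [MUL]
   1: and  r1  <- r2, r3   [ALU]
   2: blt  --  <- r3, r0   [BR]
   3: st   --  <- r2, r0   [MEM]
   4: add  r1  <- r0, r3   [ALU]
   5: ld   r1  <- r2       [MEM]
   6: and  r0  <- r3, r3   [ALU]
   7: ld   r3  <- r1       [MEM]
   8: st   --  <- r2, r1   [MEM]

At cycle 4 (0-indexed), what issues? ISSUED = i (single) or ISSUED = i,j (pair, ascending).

[0] i0  mul.MUL  -- WAW r1
[1] i1/i2  and.ALU blt.BR  -- dual
[2] i3/i4  st.MEM add.ALU  -- dual
[3] i5/i6  ld.MEM and.ALU  -- dual
[4] i7  ld.MEM  -- no-port MEM/MEM
[5] i8  st.MEM  -- tail

ISSUED = 7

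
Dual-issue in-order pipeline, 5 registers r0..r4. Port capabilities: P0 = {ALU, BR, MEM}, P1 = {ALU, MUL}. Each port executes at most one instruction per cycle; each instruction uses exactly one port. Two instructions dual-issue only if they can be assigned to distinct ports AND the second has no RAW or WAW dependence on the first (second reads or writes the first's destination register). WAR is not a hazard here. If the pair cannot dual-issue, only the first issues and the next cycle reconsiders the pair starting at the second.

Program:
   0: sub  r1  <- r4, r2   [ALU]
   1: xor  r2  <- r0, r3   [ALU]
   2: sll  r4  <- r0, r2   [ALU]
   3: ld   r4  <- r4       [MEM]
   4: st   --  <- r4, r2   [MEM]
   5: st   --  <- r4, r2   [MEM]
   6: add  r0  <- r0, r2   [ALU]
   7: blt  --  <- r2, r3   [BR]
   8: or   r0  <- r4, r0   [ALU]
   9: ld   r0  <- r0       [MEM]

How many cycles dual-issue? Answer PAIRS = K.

#0 head=0: sub+xor i0,i1 dual
#1 head=2: sll i2 RAW+WAW r4
#2 head=3: ld i3 no-port MEM/MEM
#3 head=4: st i4 no-port MEM/MEM
#4 head=5: st+add i5,i6 dual
#5 head=7: blt+or i7,i8 dual
#6 head=9: ld i9 tail

PAIRS = 3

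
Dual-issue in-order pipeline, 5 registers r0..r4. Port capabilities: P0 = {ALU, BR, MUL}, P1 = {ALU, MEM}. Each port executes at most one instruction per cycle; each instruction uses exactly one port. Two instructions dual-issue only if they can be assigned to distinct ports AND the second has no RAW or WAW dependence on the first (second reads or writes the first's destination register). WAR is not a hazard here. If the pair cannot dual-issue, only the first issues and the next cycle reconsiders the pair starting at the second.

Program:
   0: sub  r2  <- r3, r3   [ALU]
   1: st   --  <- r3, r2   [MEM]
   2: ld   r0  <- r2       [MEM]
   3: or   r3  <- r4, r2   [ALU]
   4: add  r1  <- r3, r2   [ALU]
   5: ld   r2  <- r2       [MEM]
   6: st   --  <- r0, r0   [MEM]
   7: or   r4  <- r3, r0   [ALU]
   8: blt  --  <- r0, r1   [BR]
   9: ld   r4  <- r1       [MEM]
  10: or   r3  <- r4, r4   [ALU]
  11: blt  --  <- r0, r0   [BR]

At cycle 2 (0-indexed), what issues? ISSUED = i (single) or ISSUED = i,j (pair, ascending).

c0: i0 sub.ALU  RAW r2
c1: i1 st.MEM  no-port MEM/MEM
c2: i2+i3 ld.MEM/or.ALU  2-wide
c3: i4+i5 add.ALU/ld.MEM  2-wide
c4: i6+i7 st.MEM/or.ALU  2-wide
c5: i8+i9 blt.BR/ld.MEM  2-wide
c6: i10+i11 or.ALU/blt.BR  2-wide

ISSUED = 2,3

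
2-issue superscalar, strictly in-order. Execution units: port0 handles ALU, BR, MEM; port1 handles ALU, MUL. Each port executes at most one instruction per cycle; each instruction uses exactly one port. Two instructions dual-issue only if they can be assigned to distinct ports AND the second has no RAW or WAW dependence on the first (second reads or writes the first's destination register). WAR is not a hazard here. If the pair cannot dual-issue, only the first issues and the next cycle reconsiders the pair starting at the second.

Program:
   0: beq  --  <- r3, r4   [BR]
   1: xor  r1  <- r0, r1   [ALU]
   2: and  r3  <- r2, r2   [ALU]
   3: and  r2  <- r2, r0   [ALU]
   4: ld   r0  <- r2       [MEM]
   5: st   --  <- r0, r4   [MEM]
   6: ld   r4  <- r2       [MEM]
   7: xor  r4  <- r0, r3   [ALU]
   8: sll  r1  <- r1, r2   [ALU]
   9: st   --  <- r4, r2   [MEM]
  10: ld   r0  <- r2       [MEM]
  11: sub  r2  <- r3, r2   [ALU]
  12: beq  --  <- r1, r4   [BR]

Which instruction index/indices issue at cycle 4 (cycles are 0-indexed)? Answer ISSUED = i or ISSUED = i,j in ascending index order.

ISSUED = 6

c0: i0+i1 beq;xor  2-wide
c1: i2+i3 and;and  2-wide
c2: i4 ld  no-port MEM/MEM
c3: i5 st  no-port MEM/MEM
c4: i6 ld  WAW r4
c5: i7+i8 xor;sll  2-wide
c6: i9 st  no-port MEM/MEM
c7: i10+i11 ld;sub  2-wide
c8: i12 beq  tail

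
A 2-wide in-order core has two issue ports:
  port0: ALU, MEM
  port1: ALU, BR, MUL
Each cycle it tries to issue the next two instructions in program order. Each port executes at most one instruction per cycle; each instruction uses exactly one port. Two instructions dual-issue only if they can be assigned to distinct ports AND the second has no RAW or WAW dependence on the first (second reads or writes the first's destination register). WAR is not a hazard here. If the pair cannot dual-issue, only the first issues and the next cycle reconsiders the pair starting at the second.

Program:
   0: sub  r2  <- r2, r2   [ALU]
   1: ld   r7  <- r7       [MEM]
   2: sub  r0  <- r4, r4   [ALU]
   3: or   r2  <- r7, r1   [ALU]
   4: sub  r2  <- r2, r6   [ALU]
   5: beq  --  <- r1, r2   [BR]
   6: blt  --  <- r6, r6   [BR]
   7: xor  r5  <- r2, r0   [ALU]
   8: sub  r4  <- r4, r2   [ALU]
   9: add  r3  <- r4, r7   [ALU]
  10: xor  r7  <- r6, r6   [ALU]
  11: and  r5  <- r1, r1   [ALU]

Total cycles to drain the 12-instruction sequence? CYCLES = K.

CYCLES = 8

[0] i0+i1  sub.ALU ld.MEM  -- pair
[1] i2+i3  sub.ALU or.ALU  -- pair
[2] i4  sub.ALU  -- RAW r2
[3] i5  beq.BR  -- no-port BR/BR
[4] i6+i7  blt.BR xor.ALU  -- pair
[5] i8  sub.ALU  -- RAW r4
[6] i9+i10  add.ALU xor.ALU  -- pair
[7] i11  and.ALU  -- tail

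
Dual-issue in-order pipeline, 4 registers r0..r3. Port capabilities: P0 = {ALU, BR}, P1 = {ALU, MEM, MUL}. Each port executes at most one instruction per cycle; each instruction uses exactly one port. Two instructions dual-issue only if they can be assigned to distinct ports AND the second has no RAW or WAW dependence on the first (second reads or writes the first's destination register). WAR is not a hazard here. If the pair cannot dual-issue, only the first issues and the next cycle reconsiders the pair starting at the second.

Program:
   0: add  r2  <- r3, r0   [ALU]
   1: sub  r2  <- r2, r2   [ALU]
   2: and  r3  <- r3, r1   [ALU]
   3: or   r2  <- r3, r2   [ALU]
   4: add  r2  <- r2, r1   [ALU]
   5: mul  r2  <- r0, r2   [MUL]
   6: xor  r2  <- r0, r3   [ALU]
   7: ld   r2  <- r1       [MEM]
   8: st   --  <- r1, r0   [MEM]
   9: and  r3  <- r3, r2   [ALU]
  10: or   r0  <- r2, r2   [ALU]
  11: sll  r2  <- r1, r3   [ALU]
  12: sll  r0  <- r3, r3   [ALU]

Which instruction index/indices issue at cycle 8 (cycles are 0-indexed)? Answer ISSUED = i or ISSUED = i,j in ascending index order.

t=0 i0:add ; RAW+WAW r2
t=1 i1/i2:sub/and ; pair
t=2 i3:or ; RAW+WAW r2
t=3 i4:add ; RAW+WAW r2
t=4 i5:mul ; WAW r2
t=5 i6:xor ; WAW r2
t=6 i7:ld ; no-port MEM/MEM
t=7 i8/i9:st/and ; pair
t=8 i10/i11:or/sll ; pair
t=9 i12:sll ; tail

ISSUED = 10,11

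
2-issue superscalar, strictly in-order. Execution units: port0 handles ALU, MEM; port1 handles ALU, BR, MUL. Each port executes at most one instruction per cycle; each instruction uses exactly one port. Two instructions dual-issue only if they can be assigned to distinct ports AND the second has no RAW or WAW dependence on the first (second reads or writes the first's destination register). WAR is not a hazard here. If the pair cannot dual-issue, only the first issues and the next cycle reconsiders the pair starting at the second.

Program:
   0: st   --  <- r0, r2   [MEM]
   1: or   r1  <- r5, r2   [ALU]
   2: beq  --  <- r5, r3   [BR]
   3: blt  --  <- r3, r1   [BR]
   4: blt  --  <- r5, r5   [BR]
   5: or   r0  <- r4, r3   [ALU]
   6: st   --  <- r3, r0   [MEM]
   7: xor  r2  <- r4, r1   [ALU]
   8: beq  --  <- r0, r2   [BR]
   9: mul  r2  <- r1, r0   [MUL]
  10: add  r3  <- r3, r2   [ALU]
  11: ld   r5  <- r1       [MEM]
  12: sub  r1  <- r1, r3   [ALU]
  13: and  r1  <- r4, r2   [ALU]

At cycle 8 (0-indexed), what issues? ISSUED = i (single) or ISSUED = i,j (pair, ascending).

ISSUED = 12

#0 head=0: st.MEM+or.ALU i0&i1 dual
#1 head=2: beq.BR i2 no-port BR/BR
#2 head=3: blt.BR i3 no-port BR/BR
#3 head=4: blt.BR+or.ALU i4&i5 dual
#4 head=6: st.MEM+xor.ALU i6&i7 dual
#5 head=8: beq.BR i8 no-port BR/MUL
#6 head=9: mul.MUL i9 RAW r2
#7 head=10: add.ALU+ld.MEM i10&i11 dual
#8 head=12: sub.ALU i12 WAW r1
#9 head=13: and.ALU i13 tail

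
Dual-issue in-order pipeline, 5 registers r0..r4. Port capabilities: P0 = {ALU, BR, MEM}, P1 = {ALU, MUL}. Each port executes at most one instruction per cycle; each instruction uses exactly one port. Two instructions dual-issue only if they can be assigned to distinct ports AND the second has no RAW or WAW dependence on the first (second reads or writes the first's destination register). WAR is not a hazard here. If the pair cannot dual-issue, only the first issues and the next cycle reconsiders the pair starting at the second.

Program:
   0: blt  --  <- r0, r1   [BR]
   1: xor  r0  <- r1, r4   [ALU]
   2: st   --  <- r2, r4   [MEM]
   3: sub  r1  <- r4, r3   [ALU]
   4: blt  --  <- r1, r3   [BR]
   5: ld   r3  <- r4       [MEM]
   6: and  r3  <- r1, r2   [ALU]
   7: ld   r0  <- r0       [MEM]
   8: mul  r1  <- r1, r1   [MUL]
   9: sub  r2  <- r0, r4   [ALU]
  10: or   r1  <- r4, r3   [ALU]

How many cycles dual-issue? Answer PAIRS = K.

PAIRS = 4

[0] i0&i1  blt.BR+xor.ALU  -- pair
[1] i2&i3  st.MEM+sub.ALU  -- pair
[2] i4  blt.BR  -- no-port BR/MEM
[3] i5  ld.MEM  -- WAW r3
[4] i6&i7  and.ALU+ld.MEM  -- pair
[5] i8&i9  mul.MUL+sub.ALU  -- pair
[6] i10  or.ALU  -- tail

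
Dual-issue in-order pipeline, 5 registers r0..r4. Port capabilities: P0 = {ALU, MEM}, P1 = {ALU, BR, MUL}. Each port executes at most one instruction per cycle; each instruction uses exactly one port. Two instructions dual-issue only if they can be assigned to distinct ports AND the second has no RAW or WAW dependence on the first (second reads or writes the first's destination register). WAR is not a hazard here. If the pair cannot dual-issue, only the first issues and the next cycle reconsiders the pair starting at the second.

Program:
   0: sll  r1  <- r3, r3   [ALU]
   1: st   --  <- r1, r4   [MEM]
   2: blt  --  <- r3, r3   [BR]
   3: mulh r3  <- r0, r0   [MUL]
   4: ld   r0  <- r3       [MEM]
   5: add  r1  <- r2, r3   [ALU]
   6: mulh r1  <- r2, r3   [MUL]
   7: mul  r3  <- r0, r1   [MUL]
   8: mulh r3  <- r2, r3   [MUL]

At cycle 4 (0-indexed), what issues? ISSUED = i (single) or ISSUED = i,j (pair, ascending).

ISSUED = 6

#0 head=0: sll.ALU i0 RAW r1
#1 head=1: st.MEM blt.BR i1+i2 2-wide
#2 head=3: mulh.MUL i3 RAW r3
#3 head=4: ld.MEM add.ALU i4+i5 2-wide
#4 head=6: mulh.MUL i6 no-port MUL/MUL
#5 head=7: mul.MUL i7 no-port MUL/MUL
#6 head=8: mulh.MUL i8 tail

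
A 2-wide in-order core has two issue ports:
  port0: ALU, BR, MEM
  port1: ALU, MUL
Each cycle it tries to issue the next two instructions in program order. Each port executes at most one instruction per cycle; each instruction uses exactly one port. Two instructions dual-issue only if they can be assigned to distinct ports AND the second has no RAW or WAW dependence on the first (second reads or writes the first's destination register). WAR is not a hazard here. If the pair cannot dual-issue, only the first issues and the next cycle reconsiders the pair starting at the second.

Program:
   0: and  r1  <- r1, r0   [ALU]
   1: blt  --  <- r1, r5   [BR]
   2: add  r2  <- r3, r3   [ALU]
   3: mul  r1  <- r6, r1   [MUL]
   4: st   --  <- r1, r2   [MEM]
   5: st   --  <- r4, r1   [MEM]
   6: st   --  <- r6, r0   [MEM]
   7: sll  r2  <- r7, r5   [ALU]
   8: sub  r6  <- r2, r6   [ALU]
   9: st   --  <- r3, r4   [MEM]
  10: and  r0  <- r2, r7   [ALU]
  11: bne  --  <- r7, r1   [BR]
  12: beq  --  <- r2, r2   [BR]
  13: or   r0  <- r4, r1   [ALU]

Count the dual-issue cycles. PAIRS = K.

t=0 i0:and ; RAW r1
t=1 i1/i2:blt add ; pair
t=2 i3:mul ; RAW r1
t=3 i4:st ; no-port MEM/MEM
t=4 i5:st ; no-port MEM/MEM
t=5 i6/i7:st sll ; pair
t=6 i8/i9:sub st ; pair
t=7 i10/i11:and bne ; pair
t=8 i12/i13:beq or ; pair

PAIRS = 5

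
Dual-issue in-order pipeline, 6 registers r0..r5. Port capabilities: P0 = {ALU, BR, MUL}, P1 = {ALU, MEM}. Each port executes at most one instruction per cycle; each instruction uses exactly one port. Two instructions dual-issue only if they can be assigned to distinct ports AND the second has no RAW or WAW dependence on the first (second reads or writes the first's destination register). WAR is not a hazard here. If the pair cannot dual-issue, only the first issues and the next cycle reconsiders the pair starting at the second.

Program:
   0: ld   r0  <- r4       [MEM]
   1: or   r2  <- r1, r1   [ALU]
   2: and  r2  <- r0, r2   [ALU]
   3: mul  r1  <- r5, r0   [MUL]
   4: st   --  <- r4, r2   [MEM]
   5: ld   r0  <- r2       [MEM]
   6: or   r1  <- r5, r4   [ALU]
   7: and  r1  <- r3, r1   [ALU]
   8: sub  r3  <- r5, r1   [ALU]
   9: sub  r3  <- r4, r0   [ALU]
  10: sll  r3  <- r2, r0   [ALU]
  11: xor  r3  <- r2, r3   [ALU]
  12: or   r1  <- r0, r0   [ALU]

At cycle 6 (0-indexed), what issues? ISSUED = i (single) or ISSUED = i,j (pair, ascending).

[0] i0+i1  ld.MEM+or.ALU  -- 2-wide
[1] i2+i3  and.ALU+mul.MUL  -- 2-wide
[2] i4  st.MEM  -- no-port MEM/MEM
[3] i5+i6  ld.MEM+or.ALU  -- 2-wide
[4] i7  and.ALU  -- RAW r1
[5] i8  sub.ALU  -- WAW r3
[6] i9  sub.ALU  -- WAW r3
[7] i10  sll.ALU  -- RAW+WAW r3
[8] i11+i12  xor.ALU+or.ALU  -- 2-wide

ISSUED = 9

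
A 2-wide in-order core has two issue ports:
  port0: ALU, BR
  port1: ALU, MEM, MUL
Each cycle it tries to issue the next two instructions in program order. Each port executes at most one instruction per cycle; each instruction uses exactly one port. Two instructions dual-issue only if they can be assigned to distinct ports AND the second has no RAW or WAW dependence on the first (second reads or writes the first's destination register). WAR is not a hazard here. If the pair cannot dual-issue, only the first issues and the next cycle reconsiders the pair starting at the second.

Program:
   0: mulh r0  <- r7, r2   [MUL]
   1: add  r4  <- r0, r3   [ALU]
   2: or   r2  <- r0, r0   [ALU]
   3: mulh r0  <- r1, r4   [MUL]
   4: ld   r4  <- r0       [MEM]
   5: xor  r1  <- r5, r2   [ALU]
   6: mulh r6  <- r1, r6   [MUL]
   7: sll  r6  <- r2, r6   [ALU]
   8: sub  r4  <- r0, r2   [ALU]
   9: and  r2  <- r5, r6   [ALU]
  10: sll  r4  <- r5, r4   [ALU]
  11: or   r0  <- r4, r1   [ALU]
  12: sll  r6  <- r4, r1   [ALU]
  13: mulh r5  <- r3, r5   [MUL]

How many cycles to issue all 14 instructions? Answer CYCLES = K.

CYCLES = 9

0. mulh @i0  | RAW r0
1. add;or @i1/i2  | 2-wide
2. mulh @i3  | no-port MUL/MEM
3. ld;xor @i4/i5  | 2-wide
4. mulh @i6  | RAW+WAW r6
5. sll;sub @i7/i8  | 2-wide
6. and;sll @i9/i10  | 2-wide
7. or;sll @i11/i12  | 2-wide
8. mulh @i13  | tail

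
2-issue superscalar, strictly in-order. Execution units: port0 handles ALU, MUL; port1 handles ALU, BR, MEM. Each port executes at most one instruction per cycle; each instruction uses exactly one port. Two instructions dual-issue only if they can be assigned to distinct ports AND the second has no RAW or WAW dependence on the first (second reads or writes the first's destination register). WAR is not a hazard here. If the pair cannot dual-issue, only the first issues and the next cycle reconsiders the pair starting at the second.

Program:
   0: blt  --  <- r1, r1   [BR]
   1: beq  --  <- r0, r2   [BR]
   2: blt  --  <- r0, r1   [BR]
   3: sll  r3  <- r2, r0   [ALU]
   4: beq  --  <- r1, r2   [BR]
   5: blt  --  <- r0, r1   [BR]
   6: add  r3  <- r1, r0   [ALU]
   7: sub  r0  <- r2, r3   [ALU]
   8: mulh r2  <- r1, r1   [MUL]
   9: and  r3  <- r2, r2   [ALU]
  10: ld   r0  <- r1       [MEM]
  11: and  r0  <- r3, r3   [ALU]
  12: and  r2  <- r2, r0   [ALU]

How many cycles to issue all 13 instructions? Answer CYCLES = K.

c0: i0 blt.BR  no-port BR/BR
c1: i1 beq.BR  no-port BR/BR
c2: i2&i3 blt.BR;sll.ALU  pair
c3: i4 beq.BR  no-port BR/BR
c4: i5&i6 blt.BR;add.ALU  pair
c5: i7&i8 sub.ALU;mulh.MUL  pair
c6: i9&i10 and.ALU;ld.MEM  pair
c7: i11 and.ALU  RAW r0
c8: i12 and.ALU  tail

CYCLES = 9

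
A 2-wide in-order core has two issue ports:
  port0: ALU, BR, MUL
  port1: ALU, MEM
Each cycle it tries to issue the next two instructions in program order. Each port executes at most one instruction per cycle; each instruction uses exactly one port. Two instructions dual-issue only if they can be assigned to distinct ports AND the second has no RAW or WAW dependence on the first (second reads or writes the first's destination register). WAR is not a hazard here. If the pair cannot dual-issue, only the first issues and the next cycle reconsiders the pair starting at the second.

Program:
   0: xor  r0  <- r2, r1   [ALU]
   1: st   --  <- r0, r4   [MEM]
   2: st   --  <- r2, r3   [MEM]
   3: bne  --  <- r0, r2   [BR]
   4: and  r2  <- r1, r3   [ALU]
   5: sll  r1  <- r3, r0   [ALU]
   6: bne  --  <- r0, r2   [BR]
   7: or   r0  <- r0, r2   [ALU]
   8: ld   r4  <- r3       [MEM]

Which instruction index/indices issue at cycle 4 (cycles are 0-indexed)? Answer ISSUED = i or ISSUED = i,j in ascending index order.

0. xor @i0  | RAW r0
1. st @i1  | no-port MEM/MEM
2. st;bne @i2,i3  | dual
3. and;sll @i4,i5  | dual
4. bne;or @i6,i7  | dual
5. ld @i8  | tail

ISSUED = 6,7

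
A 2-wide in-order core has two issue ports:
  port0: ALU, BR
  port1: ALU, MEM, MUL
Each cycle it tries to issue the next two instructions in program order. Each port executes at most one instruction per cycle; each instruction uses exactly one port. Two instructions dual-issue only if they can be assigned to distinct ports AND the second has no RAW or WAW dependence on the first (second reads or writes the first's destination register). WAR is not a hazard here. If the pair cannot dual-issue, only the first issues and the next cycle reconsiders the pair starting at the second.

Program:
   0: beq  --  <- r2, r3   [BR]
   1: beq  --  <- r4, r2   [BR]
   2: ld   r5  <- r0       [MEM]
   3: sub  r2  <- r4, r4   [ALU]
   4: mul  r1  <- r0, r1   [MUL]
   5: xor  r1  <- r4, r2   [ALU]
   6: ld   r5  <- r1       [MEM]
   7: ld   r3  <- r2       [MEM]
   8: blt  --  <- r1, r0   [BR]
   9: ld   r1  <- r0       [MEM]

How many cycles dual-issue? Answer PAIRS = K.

PAIRS = 3

#0 head=0: beq i0 no-port BR/BR
#1 head=1: beq ld i1,i2 dual
#2 head=3: sub mul i3,i4 dual
#3 head=5: xor i5 RAW r1
#4 head=6: ld i6 no-port MEM/MEM
#5 head=7: ld blt i7,i8 dual
#6 head=9: ld i9 tail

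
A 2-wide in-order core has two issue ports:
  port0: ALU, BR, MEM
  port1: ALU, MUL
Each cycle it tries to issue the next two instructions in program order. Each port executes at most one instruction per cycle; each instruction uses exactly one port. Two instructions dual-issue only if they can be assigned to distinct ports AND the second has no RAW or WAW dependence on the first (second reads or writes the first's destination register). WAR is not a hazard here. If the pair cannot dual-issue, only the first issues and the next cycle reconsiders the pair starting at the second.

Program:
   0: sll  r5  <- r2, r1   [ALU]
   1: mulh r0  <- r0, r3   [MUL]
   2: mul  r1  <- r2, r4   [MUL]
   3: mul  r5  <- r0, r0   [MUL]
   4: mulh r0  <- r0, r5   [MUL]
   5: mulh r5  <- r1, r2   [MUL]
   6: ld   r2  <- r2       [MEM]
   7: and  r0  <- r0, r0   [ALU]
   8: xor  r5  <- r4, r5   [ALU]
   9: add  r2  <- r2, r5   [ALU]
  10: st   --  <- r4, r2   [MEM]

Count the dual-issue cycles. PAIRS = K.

PAIRS = 3

  cy0 -> i0&i1 (sll+mulh) 2-wide
  cy1 -> i2 (mul) no-port MUL/MUL
  cy2 -> i3 (mul) no-port MUL/MUL
  cy3 -> i4 (mulh) no-port MUL/MUL
  cy4 -> i5&i6 (mulh+ld) 2-wide
  cy5 -> i7&i8 (and+xor) 2-wide
  cy6 -> i9 (add) RAW r2
  cy7 -> i10 (st) tail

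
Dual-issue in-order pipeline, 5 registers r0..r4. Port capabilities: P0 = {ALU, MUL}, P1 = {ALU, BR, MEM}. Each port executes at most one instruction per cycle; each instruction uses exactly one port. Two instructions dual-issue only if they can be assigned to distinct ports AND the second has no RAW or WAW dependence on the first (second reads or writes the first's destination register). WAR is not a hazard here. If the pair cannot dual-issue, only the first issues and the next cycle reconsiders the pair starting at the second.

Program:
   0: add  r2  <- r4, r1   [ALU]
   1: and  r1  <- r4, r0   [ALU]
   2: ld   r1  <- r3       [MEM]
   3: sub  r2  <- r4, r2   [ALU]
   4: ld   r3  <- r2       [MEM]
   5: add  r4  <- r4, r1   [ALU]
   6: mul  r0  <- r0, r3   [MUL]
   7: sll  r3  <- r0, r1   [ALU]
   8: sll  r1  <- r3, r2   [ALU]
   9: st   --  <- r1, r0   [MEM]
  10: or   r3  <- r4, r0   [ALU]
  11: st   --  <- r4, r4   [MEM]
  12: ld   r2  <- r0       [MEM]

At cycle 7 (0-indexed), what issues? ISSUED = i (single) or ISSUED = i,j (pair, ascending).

ISSUED = 11

#0 head=0: add and i0&i1 2-wide
#1 head=2: ld sub i2&i3 2-wide
#2 head=4: ld add i4&i5 2-wide
#3 head=6: mul i6 RAW r0
#4 head=7: sll i7 RAW r3
#5 head=8: sll i8 RAW r1
#6 head=9: st or i9&i10 2-wide
#7 head=11: st i11 no-port MEM/MEM
#8 head=12: ld i12 tail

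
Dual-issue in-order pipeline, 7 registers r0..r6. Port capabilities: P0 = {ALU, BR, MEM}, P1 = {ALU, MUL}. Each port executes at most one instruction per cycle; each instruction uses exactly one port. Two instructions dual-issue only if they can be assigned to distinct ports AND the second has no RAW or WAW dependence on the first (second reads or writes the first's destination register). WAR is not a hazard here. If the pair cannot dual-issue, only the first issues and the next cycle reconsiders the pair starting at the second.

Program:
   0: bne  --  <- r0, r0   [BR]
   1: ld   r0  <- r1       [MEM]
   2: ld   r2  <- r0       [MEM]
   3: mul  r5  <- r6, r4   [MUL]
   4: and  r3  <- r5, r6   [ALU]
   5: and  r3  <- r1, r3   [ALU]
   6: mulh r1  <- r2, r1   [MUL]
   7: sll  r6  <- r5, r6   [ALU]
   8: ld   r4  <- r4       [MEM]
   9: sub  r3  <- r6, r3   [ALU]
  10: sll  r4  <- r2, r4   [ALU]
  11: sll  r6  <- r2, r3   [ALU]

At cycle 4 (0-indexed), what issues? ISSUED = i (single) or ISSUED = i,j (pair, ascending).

  cy0 -> i0 (bne) no-port BR/MEM
  cy1 -> i1 (ld) no-port MEM/MEM
  cy2 -> i2+i3 (ld/mul) dual
  cy3 -> i4 (and) RAW+WAW r3
  cy4 -> i5+i6 (and/mulh) dual
  cy5 -> i7+i8 (sll/ld) dual
  cy6 -> i9+i10 (sub/sll) dual
  cy7 -> i11 (sll) tail

ISSUED = 5,6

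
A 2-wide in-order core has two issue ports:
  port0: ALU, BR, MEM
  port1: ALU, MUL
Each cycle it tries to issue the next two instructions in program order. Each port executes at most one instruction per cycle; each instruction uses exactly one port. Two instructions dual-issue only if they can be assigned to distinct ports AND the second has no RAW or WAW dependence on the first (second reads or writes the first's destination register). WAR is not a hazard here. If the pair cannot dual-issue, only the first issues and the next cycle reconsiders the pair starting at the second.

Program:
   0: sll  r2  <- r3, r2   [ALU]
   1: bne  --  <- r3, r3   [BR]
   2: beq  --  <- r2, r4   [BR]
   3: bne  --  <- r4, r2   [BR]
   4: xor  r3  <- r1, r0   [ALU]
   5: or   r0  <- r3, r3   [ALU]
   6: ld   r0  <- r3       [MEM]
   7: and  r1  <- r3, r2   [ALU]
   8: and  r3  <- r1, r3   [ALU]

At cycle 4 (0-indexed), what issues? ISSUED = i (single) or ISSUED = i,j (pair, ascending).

c0: i0&i1 sll.ALU+bne.BR  dual
c1: i2 beq.BR  no-port BR/BR
c2: i3&i4 bne.BR+xor.ALU  dual
c3: i5 or.ALU  WAW r0
c4: i6&i7 ld.MEM+and.ALU  dual
c5: i8 and.ALU  tail

ISSUED = 6,7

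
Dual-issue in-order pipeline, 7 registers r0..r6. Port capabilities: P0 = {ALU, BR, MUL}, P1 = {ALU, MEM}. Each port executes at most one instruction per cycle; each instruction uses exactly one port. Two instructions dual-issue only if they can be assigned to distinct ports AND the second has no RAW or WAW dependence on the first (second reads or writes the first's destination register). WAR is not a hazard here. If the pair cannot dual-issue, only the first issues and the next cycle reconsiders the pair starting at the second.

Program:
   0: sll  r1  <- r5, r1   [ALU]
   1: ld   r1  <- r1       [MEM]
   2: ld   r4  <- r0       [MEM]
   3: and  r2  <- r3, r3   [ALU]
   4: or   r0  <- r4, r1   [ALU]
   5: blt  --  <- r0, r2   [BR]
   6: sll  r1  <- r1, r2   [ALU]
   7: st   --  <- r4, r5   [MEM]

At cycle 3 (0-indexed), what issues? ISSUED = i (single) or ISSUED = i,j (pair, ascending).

ISSUED = 4

t=0 i0:sll ; RAW+WAW r1
t=1 i1:ld ; no-port MEM/MEM
t=2 i2/i3:ld and ; 2-wide
t=3 i4:or ; RAW r0
t=4 i5/i6:blt sll ; 2-wide
t=5 i7:st ; tail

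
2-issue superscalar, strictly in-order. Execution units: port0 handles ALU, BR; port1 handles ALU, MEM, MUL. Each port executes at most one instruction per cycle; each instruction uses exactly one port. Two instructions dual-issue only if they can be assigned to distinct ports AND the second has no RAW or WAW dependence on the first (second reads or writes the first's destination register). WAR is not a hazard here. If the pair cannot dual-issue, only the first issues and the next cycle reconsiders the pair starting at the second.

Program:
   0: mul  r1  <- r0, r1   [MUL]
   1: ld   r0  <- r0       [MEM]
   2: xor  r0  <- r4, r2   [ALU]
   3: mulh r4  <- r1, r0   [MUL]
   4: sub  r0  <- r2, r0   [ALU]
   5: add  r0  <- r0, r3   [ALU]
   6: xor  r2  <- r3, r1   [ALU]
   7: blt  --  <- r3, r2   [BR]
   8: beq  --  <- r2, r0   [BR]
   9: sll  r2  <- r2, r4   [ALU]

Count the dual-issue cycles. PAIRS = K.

PAIRS = 3

[0] i0  mul.MUL  -- no-port MUL/MEM
[1] i1  ld.MEM  -- WAW r0
[2] i2  xor.ALU  -- RAW r0
[3] i3,i4  mulh.MUL;sub.ALU  -- pair
[4] i5,i6  add.ALU;xor.ALU  -- pair
[5] i7  blt.BR  -- no-port BR/BR
[6] i8,i9  beq.BR;sll.ALU  -- pair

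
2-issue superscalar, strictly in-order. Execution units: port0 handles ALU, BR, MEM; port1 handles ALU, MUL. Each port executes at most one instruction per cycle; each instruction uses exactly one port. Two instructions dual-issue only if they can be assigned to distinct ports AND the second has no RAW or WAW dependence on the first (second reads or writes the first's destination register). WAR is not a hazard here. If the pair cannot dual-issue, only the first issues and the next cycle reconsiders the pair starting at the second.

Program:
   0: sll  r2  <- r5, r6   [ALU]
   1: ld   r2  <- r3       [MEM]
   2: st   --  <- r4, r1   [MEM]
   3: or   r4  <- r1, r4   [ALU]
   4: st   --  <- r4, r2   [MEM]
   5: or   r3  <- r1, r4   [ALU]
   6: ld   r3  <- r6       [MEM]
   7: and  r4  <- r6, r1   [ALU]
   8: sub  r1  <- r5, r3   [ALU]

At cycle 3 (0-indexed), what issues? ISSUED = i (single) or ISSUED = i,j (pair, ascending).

c0: i0 sll.ALU  WAW r2
c1: i1 ld.MEM  no-port MEM/MEM
c2: i2+i3 st.MEM;or.ALU  dual
c3: i4+i5 st.MEM;or.ALU  dual
c4: i6+i7 ld.MEM;and.ALU  dual
c5: i8 sub.ALU  tail

ISSUED = 4,5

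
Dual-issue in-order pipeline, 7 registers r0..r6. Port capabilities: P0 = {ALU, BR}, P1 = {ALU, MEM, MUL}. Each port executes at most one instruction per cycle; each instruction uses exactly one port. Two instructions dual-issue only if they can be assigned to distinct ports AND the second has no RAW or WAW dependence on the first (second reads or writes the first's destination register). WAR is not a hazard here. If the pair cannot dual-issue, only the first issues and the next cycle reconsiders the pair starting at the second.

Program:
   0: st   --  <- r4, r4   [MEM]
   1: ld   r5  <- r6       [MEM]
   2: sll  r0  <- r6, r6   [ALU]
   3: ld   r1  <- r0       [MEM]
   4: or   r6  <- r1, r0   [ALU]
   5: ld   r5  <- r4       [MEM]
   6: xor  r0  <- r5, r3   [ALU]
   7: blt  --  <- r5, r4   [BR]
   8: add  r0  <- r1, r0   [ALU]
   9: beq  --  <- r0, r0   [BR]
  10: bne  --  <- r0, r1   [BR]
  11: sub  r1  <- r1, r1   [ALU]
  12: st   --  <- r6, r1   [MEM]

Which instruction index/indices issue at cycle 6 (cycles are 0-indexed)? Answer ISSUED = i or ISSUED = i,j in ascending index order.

[0] i0  st.MEM  -- no-port MEM/MEM
[1] i1/i2  ld.MEM sll.ALU  -- dual
[2] i3  ld.MEM  -- RAW r1
[3] i4/i5  or.ALU ld.MEM  -- dual
[4] i6/i7  xor.ALU blt.BR  -- dual
[5] i8  add.ALU  -- RAW r0
[6] i9  beq.BR  -- no-port BR/BR
[7] i10/i11  bne.BR sub.ALU  -- dual
[8] i12  st.MEM  -- tail

ISSUED = 9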